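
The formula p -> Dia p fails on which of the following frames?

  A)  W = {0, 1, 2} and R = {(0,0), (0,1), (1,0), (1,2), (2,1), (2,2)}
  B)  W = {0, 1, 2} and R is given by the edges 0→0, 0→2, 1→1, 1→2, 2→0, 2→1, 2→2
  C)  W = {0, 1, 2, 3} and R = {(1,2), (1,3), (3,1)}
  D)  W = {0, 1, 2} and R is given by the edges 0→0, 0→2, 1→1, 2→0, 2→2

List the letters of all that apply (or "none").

A, C

The schema p -> Dia p is the dual of axiom T; it is valid on a frame iff R is reflexive.
(A) R is not reflexive (not 1 R 1), so the schema fails here.
(B) R is reflexive (each world relates to itself), so the schema is valid here.
(C) R is not reflexive (not 0 R 0), so the schema fails here.
(D) R is reflexive (each world relates to itself), so the schema is valid here.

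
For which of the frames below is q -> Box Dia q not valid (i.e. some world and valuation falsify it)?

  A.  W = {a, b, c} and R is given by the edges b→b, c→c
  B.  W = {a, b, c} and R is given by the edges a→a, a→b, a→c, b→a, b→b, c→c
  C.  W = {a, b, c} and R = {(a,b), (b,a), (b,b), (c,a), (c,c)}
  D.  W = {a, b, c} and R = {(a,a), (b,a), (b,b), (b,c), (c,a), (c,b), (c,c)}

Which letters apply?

B, C, D

The schema q -> Box Dia q is axiom B; it is valid on a frame iff R is symmetric.
(A) R is symmetric (every R-edge is matched by its reverse), so the schema is valid here.
(B) R is not symmetric (a R c but not c R a), so the schema fails here.
(C) R is not symmetric (c R a but not a R c), so the schema fails here.
(D) R is not symmetric (b R a but not a R b), so the schema fails here.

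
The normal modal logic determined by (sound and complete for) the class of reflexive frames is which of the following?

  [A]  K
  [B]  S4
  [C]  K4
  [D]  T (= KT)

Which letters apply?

D

(A) K is determined by the class of arbitrary frames.
(B) S4 is determined by the class of reflexive and transitive frames.
(C) K4 is determined by the class of transitive frames.
(D) T (= KT) is determined by exactly this class.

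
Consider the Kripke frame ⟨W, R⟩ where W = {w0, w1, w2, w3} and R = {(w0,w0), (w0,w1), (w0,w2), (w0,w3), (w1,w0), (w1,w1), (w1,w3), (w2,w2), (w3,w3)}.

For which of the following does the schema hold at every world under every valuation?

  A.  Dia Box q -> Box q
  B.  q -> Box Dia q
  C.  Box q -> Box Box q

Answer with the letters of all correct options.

R is not symmetric: w0 R w2 but not w2 R w0.
R is not transitive: w1 R w0 and w0 R w2 but not w1 R w2.
R is not euclidean: w0 R w1 and w0 R w2 but not w1 R w2.
(A) Dia Box q -> Box q (the dual of axiom 5) characterises the euclidean frames. R is not euclidean — not valid.
(B) q -> Box Dia q is axiom B; it is valid on a frame exactly when R is symmetric. R is not symmetric, so not valid.
(C) axiom 4: valid iff R is transitive. R is not transitive — not valid.

none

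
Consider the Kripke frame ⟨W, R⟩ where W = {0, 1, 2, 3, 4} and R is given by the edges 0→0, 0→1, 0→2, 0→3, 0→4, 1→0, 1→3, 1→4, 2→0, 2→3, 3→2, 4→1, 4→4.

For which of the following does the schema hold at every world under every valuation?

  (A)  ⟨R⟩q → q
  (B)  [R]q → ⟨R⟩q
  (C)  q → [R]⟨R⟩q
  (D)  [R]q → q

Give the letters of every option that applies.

B

R is not reflexive: not 1 R 1.
R is not symmetric: 0 R 3 but not 3 R 0.
R is serial: every world has an R-successor.
R is not a subset of the identity: 0 R 1 with 0 ≠ 1.
(A) ⟨R⟩q → q (the converse of T) corresponds to R being a subset of the identity. Here R ⊄ identity, so not valid.
(B) [R]q → ⟨R⟩q is axiom D, which corresponds to seriality. R is serial — valid.
(C) q → [R]⟨R⟩q is axiom B, which corresponds to symmetry. R is not symmetric — not valid.
(D) [R]q → q is axiom T, which corresponds to reflexivity. R is not reflexive — not valid.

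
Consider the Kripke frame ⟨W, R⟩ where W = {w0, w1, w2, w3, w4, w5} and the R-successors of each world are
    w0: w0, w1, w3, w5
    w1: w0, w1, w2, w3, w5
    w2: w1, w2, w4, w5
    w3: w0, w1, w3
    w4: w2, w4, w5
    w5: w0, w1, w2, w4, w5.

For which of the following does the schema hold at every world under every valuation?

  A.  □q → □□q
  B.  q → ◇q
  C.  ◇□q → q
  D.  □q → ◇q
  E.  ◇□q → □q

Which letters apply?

R is reflexive: each world relates to itself.
R is symmetric: every R-edge is matched by its reverse.
R is not transitive: w0 R w1 and w1 R w2 but not w0 R w2.
R is not euclidean: w0 R w3 and w0 R w5 but not w3 R w5.
R is serial: every world has an R-successor.
(A) □q → □□q (axiom 4) characterises the transitive frames. R is not transitive — not valid.
(B) q → ◇q (the dual of axiom T) characterises the reflexive frames. R is reflexive — valid.
(C) ◇□q → q is the dual of axiom B, which corresponds to symmetry. R is symmetric — valid.
(D) □q → ◇q is axiom D, which corresponds to seriality. R is serial — valid.
(E) the dual of axiom 5: valid iff R is euclidean. R is not euclidean — not valid.

B, C, D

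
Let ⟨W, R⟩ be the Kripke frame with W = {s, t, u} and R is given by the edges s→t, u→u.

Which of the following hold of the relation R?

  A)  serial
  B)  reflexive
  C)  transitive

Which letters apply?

C

(A) not serial: t has no R-successor.
(B) not reflexive: not s R s.
(C) transitive: R is closed under composition.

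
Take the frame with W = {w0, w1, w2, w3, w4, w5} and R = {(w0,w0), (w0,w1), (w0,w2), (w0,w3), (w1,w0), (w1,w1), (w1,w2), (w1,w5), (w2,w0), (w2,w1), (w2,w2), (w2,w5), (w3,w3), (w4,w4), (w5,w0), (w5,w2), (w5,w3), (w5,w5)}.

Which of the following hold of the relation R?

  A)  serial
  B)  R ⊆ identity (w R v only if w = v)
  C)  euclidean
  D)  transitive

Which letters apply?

(A) serial: every world has an R-successor.
(B) not ⊆ identity: w0 R w1 with w0 ≠ w1.
(C) not euclidean: w0 R w1 and w0 R w3 but not w1 R w3.
(D) not transitive: w0 R w1 and w1 R w5 but not w0 R w5.

A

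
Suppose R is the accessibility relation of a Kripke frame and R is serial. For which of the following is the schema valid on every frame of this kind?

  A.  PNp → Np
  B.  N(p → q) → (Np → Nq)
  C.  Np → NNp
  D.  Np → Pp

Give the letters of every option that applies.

B, D

(A) PNp → Np (the dual of axiom 5) characterises the euclidean frames. Such an R need not be euclidean — not valid.
(B) N(p → q) → (Np → Nq) is the K axiom; it holds on all frames — valid.
(C) Np → NNp (axiom 4) characterises the transitive frames. Such an R need not be transitive — not valid.
(D) axiom D: valid iff R is serial. Every such R is serial — valid.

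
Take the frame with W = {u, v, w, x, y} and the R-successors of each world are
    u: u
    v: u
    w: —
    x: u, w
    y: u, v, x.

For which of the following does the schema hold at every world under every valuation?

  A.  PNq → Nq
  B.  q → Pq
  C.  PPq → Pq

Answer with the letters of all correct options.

R is not reflexive: not v R v.
R is not transitive: y R x and x R w but not y R w.
R is not euclidean: x R u and x R w but not u R w.
(A) PNq → Nq is the dual of axiom 5; it is valid on a frame exactly when R is euclidean. R is not euclidean, so not valid.
(B) q → Pq is the dual of axiom T, which corresponds to reflexivity. R is not reflexive — not valid.
(C) PPq → Pq (the dual of axiom 4) characterises the transitive frames. R is not transitive — not valid.

none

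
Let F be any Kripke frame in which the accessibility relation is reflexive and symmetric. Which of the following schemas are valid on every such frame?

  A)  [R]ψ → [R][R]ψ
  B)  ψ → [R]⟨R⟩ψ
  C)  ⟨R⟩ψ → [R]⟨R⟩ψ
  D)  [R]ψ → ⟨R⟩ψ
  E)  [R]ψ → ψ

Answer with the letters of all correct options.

B, D, E

Reflexive relations are serial.
(A) [R]ψ → [R][R]ψ is axiom 4, which corresponds to transitivity. Such an R need not be transitive — not valid.
(B) ψ → [R]⟨R⟩ψ is axiom B, which corresponds to symmetry. Every such R is symmetric — valid.
(C) axiom 5: valid iff R is euclidean. Such an R need not be euclidean — not valid.
(D) [R]ψ → ⟨R⟩ψ (axiom D) characterises the serial frames. Every such R is serial — valid.
(E) [R]ψ → ψ is axiom T; it is valid on a frame exactly when R is reflexive. Every such R is reflexive, so valid.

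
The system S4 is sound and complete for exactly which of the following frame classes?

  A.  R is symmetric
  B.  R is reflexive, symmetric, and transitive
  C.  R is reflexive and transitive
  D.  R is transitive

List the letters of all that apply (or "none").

C

(A) this class determines KB, not S4.
(B) this class determines S5, not S4.
(C) S4 is sound and complete for exactly this class.
(D) this class determines K4, not S4.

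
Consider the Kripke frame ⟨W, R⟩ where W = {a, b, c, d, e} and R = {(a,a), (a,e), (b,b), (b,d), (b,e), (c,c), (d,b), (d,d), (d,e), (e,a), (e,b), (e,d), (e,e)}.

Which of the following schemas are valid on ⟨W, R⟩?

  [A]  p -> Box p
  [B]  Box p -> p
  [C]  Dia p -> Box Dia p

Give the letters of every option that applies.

B

R is reflexive: each world relates to itself.
R is not euclidean: e R a and e R b but not a R b.
R is not a subset of the identity: a R e with a ≠ e.
(A) p -> Box p is valid only on frames where every R-edge is a self-loop. Here R ⊄ identity — not valid.
(B) Box p -> p is axiom T; it is valid on a frame exactly when R is reflexive. R is reflexive, so valid.
(C) Dia p -> Box Dia p (axiom 5) characterises the euclidean frames. R is not euclidean — not valid.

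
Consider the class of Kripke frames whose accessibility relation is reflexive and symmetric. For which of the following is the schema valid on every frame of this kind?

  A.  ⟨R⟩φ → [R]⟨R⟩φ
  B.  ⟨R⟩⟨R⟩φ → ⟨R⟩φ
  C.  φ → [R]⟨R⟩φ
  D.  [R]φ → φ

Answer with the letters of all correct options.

C, D

Reflexive relations are serial.
(A) ⟨R⟩φ → [R]⟨R⟩φ (axiom 5) characterises the euclidean frames. Such an R need not be euclidean — not valid.
(B) ⟨R⟩⟨R⟩φ → ⟨R⟩φ is the dual of axiom 4; it is valid on a frame exactly when R is transitive. Such an R need not be transitive, so not valid.
(C) φ → [R]⟨R⟩φ (axiom B) characterises the symmetric frames. Every such R is symmetric — valid.
(D) [R]φ → φ (axiom T) characterises the reflexive frames. Every such R is reflexive — valid.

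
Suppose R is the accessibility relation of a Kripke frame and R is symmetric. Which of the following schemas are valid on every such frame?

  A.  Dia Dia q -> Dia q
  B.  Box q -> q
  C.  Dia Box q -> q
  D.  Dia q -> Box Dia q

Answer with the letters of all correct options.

(A) Dia Dia q -> Dia q is the dual of axiom 4; it is valid on a frame exactly when R is transitive. Such an R need not be transitive, so not valid.
(B) Box q -> q is axiom T, which corresponds to reflexivity. Such an R need not be reflexive — not valid.
(C) Dia Box q -> q is the dual of axiom B; it is valid on a frame exactly when R is symmetric. Every such R is symmetric, so valid.
(D) Dia q -> Box Dia q is axiom 5; it is valid on a frame exactly when R is euclidean. Such an R need not be euclidean, so not valid.

C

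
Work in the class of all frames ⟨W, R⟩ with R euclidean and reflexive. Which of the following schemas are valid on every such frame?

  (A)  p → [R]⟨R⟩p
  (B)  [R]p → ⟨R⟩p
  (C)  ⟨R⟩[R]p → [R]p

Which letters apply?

A, B, C

A reflexive euclidean relation is also symmetric (from wRw and wRv the euclidean condition gives vRw) and hence transitive; it is an equivalence relation.
(A) p → [R]⟨R⟩p (axiom B) characterises the symmetric frames. Every such R is symmetric — valid.
(B) [R]p → ⟨R⟩p (axiom D) characterises the serial frames. Every such R is serial — valid.
(C) the dual of axiom 5: valid iff R is euclidean. Every such R is euclidean — valid.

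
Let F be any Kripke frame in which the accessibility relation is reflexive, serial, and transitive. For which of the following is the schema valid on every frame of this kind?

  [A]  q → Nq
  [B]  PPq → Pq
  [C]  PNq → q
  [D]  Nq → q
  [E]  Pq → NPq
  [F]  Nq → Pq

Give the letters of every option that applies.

(A) q → Nq (equivalent to ◇p→p) corresponds to R being a subset of the identity. Such an R need not be a subset of the identity, so not valid.
(B) PPq → Pq is the dual of axiom 4, which corresponds to transitivity. Every such R is transitive — valid.
(C) PNq → q (the dual of axiom B) characterises the symmetric frames. Such an R need not be symmetric — not valid.
(D) Nq → q is axiom T, which corresponds to reflexivity. Every such R is reflexive — valid.
(E) Pq → NPq (axiom 5) characterises the euclidean frames. Such an R need not be euclidean — not valid.
(F) Nq → Pq is axiom D, which corresponds to seriality. Every such R is serial — valid.

B, D, F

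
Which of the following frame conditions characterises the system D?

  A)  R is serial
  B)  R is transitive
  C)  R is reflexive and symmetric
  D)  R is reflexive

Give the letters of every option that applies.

(A) D is sound and complete for exactly this class.
(B) this class determines K4, not D.
(C) this class determines B (= KTB), not D.
(D) this class determines T (= KT), not D.

A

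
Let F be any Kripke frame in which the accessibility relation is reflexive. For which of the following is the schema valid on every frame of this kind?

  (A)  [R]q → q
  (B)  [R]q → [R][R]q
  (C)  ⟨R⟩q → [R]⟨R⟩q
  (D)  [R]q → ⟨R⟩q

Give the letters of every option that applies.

A, D

A reflexive relation is serial.
(A) [R]q → q is axiom T; it is valid on a frame exactly when R is reflexive. Every such R is reflexive, so valid.
(B) [R]q → [R][R]q is axiom 4, which corresponds to transitivity. Such an R need not be transitive — not valid.
(C) ⟨R⟩q → [R]⟨R⟩q is axiom 5, which corresponds to the euclidean property. Such an R need not be euclidean — not valid.
(D) [R]q → ⟨R⟩q is axiom D; it is valid on a frame exactly when R is serial. Every such R is serial, so valid.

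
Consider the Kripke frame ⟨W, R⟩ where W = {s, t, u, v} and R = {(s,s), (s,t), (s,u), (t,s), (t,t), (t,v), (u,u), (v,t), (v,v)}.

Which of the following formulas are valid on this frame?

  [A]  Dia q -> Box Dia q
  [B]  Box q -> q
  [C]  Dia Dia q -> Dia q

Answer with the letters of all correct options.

R is reflexive: each world relates to itself.
R is not transitive: s R t and t R v but not s R v.
R is not euclidean: s R t and s R u but not t R u.
(A) Dia q -> Box Dia q is axiom 5, which corresponds to the euclidean property. R is not euclidean — not valid.
(B) Box q -> q is axiom T; it is valid on a frame exactly when R is reflexive. R is reflexive, so valid.
(C) the dual of axiom 4: valid iff R is transitive. R is not transitive — not valid.

B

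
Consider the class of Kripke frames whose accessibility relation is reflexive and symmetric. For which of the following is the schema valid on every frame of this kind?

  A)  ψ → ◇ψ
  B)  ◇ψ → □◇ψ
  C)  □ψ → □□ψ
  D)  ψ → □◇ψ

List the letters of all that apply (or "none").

Reflexive relations are serial.
(A) ψ → ◇ψ (the dual of axiom T) characterises the reflexive frames. Every such R is reflexive — valid.
(B) ◇ψ → □◇ψ is axiom 5, which corresponds to the euclidean property. Such an R need not be euclidean — not valid.
(C) □ψ → □□ψ is axiom 4, which corresponds to transitivity. Such an R need not be transitive — not valid.
(D) axiom B: valid iff R is symmetric. Every such R is symmetric — valid.

A, D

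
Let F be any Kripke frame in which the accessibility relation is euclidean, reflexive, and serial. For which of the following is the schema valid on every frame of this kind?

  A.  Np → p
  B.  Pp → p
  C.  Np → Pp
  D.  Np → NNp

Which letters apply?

A, C, D

A relation that is euclidean, reflexive, and serial is also symmetric and transitive.
(A) Np → p is axiom T, which corresponds to reflexivity. Every such R is reflexive — valid.
(B) Pp → p is the converse of T; it holds exactly when R ⊆ identity. Such an R need not be a subset of the identity — not valid.
(C) Np → Pp (axiom D) characterises the serial frames. Every such R is serial — valid.
(D) Np → NNp is axiom 4, which corresponds to transitivity. Every such R is transitive — valid.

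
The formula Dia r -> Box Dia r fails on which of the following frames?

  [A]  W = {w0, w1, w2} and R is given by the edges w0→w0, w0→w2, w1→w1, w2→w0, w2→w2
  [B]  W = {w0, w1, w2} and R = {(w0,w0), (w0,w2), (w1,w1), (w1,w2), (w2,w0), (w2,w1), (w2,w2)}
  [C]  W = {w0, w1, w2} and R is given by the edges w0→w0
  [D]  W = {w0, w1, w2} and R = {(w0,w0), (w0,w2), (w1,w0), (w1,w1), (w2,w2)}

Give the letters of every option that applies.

B, D

The schema Dia r -> Box Dia r is axiom 5; it is valid on a frame iff R is euclidean.
(A) R is euclidean (any two R-successors of the same world are R-related), so the schema is valid here.
(B) R is not euclidean (w2 R w0 and w2 R w1 but not w0 R w1), so the schema fails here.
(C) R is euclidean (any two R-successors of the same world are R-related), so the schema is valid here.
(D) R is not euclidean (w0 R w2 and w0 R w0 but not w2 R w0), so the schema fails here.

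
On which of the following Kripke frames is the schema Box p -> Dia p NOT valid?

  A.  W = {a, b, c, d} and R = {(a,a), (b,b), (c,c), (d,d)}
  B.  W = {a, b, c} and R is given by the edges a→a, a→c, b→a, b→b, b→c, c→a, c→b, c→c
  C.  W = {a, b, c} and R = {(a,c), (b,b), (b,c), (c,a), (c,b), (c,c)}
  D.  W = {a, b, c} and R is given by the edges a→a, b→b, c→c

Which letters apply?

The schema Box p -> Dia p is axiom D; it is valid on a frame iff R is serial.
(A) R is serial (every world has an R-successor), so the schema is valid here.
(B) R is serial (every world has an R-successor), so the schema is valid here.
(C) R is serial (every world has an R-successor), so the schema is valid here.
(D) R is serial (every world has an R-successor), so the schema is valid here.

none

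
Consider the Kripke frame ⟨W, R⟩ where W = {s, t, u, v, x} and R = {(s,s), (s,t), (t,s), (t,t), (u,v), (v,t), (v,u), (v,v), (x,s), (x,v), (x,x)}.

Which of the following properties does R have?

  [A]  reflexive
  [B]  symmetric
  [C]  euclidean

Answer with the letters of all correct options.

(A) not reflexive: not u R u.
(B) not symmetric: v R t but not t R v.
(C) not euclidean: v R t and v R u but not t R u.

none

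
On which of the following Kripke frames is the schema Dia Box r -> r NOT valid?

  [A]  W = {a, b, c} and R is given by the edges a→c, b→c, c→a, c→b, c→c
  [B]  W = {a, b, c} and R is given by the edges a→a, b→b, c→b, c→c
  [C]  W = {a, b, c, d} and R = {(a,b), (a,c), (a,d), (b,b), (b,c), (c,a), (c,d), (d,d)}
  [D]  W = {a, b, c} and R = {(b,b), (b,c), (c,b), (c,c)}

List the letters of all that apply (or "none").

B, C

The schema Dia Box r -> r is the dual of axiom B; it is valid on a frame iff R is symmetric.
(A) R is symmetric (every R-edge is matched by its reverse), so the schema is valid here.
(B) R is not symmetric (c R b but not b R c), so the schema fails here.
(C) R is not symmetric (a R b but not b R a), so the schema fails here.
(D) R is symmetric (every R-edge is matched by its reverse), so the schema is valid here.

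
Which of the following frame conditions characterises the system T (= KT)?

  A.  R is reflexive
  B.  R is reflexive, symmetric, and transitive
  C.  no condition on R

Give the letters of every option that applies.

(A) T (= KT) is sound and complete for exactly this class.
(B) this class determines S5, not T (= KT).
(C) this class determines K, not T (= KT).

A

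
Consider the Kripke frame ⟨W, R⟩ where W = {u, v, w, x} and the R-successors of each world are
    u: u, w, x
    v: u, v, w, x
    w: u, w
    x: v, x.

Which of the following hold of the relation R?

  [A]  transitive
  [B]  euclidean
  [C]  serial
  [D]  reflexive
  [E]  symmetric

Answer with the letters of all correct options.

C, D

(A) not transitive: u R x and x R v but not u R v.
(B) not euclidean: u R w and u R x but not w R x.
(C) serial: every world has an R-successor.
(D) reflexive: each world relates to itself.
(E) not symmetric: u R x but not x R u.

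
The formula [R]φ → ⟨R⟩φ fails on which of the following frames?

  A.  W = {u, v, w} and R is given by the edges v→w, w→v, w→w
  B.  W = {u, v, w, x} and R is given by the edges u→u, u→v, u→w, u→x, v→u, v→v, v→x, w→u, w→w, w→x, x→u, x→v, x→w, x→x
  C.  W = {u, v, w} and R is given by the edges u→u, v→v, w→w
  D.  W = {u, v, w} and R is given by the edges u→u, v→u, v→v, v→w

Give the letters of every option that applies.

A, D

The schema [R]φ → ⟨R⟩φ is axiom D; it is valid on a frame iff R is serial.
(A) R is not serial (u has no R-successor), so the schema fails here.
(B) R is serial (every world has an R-successor), so the schema is valid here.
(C) R is serial (every world has an R-successor), so the schema is valid here.
(D) R is not serial (w has no R-successor), so the schema fails here.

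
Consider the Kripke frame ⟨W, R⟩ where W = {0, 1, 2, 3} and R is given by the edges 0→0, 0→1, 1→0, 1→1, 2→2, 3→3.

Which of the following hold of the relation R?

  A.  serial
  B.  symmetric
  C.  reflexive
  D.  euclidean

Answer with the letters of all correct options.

A, B, C, D

(A) serial: every world has an R-successor.
(B) symmetric: every R-edge is matched by its reverse.
(C) reflexive: each world relates to itself.
(D) euclidean: any two R-successors of the same world are R-related.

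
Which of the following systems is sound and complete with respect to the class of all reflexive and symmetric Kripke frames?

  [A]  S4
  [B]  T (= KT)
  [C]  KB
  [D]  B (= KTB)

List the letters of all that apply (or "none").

(A) S4 is determined by the class of reflexive and transitive frames.
(B) T (= KT) is determined by the class of reflexive frames.
(C) KB is determined by the class of symmetric frames.
(D) B (= KTB) is determined by exactly this class.

D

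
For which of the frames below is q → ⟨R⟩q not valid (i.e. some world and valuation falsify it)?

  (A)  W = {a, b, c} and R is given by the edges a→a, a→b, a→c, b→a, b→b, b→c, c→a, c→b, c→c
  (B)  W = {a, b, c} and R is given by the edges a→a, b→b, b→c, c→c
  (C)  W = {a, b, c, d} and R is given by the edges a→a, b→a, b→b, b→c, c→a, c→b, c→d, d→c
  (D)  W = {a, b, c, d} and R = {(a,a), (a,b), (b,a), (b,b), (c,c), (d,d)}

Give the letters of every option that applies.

C

The schema q → ⟨R⟩q is the dual of axiom T; it is valid on a frame iff R is reflexive.
(A) R is reflexive (each world relates to itself), so the schema is valid here.
(B) R is reflexive (each world relates to itself), so the schema is valid here.
(C) R is not reflexive (not c R c), so the schema fails here.
(D) R is reflexive (each world relates to itself), so the schema is valid here.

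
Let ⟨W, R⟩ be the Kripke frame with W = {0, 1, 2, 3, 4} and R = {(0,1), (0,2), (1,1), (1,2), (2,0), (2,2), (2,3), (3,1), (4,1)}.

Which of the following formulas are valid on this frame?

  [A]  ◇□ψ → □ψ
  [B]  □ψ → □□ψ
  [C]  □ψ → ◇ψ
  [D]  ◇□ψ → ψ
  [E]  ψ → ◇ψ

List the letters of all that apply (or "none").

C

R is not reflexive: not 0 R 0.
R is not symmetric: 0 R 1 but not 1 R 0.
R is not transitive: 0 R 2 and 2 R 0 but not 0 R 0.
R is not euclidean: 0 R 2 and 0 R 1 but not 2 R 1.
R is serial: every world has an R-successor.
(A) ◇□ψ → □ψ is the dual of axiom 5; it is valid on a frame exactly when R is euclidean. R is not euclidean, so not valid.
(B) axiom 4: valid iff R is transitive. R is not transitive — not valid.
(C) □ψ → ◇ψ is axiom D; it is valid on a frame exactly when R is serial. R is serial, so valid.
(D) ◇□ψ → ψ (the dual of axiom B) characterises the symmetric frames. R is not symmetric — not valid.
(E) the dual of axiom T: valid iff R is reflexive. R is not reflexive — not valid.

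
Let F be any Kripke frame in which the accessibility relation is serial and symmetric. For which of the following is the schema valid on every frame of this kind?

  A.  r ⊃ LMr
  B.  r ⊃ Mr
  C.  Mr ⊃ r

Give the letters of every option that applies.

(A) r ⊃ LMr is axiom B; it is valid on a frame exactly when R is symmetric. Every such R is symmetric, so valid.
(B) r ⊃ Mr (the dual of axiom T) characterises the reflexive frames. Such an R need not be reflexive — not valid.
(C) Mr ⊃ r (the converse of T) corresponds to R being a subset of the identity. Such an R need not be a subset of the identity, so not valid.

A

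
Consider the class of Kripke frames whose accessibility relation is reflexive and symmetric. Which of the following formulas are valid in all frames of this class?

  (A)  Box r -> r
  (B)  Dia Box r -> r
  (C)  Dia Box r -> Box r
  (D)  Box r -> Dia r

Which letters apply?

A, B, D

Reflexive relations are serial.
(A) axiom T: valid iff R is reflexive. Every such R is reflexive — valid.
(B) the dual of axiom B: valid iff R is symmetric. Every such R is symmetric — valid.
(C) Dia Box r -> Box r (the dual of axiom 5) characterises the euclidean frames. Such an R need not be euclidean — not valid.
(D) Box r -> Dia r is axiom D; it is valid on a frame exactly when R is serial. Every such R is serial, so valid.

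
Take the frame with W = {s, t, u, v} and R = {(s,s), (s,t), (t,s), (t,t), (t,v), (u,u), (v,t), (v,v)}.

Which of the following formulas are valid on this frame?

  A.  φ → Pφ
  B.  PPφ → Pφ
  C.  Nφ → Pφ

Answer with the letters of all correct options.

R is reflexive: each world relates to itself.
R is not transitive: s R t and t R v but not s R v.
R is serial: every world has an R-successor.
(A) the dual of axiom T: valid iff R is reflexive. R is reflexive — valid.
(B) PPφ → Pφ is the dual of axiom 4; it is valid on a frame exactly when R is transitive. R is not transitive, so not valid.
(C) axiom D: valid iff R is serial. R is serial — valid.

A, C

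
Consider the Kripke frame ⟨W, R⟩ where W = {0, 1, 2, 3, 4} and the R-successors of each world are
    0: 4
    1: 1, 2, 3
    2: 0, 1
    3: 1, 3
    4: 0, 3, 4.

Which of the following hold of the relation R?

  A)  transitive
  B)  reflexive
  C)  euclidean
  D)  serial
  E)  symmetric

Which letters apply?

D

(A) not transitive: 0 R 4 and 4 R 0 but not 0 R 0.
(B) not reflexive: not 0 R 0.
(C) not euclidean: 1 R 2 and 1 R 3 but not 2 R 3.
(D) serial: every world has an R-successor.
(E) not symmetric: 2 R 0 but not 0 R 2.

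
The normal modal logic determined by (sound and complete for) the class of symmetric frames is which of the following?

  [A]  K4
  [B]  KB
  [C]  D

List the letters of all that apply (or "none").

(A) K4 is determined by the class of transitive frames.
(B) KB is determined by exactly this class.
(C) D is determined by the class of serial frames.

B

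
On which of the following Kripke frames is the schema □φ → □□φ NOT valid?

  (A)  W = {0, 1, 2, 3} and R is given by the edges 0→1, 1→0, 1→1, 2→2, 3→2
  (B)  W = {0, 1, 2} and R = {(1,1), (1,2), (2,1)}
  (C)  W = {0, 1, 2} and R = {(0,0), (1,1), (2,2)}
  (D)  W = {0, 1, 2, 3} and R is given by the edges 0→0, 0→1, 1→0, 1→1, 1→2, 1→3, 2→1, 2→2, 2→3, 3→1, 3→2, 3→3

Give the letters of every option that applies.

The schema □φ → □□φ is axiom 4; it is valid on a frame iff R is transitive.
(A) R is not transitive (0 R 1 and 1 R 0 but not 0 R 0), so the schema fails here.
(B) R is not transitive (2 R 1 and 1 R 2 but not 2 R 2), so the schema fails here.
(C) R is transitive (R is closed under composition), so the schema is valid here.
(D) R is not transitive (0 R 1 and 1 R 2 but not 0 R 2), so the schema fails here.

A, B, D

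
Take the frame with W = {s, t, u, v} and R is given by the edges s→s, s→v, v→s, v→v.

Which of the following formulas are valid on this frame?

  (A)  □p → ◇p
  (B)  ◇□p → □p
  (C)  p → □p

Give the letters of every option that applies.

B

R is euclidean: any two R-successors of the same world are R-related.
R is not serial: t has no R-successor.
R is not a subset of the identity: s R v with s ≠ v.
(A) □p → ◇p is axiom D, which corresponds to seriality. R is not serial — not valid.
(B) the dual of axiom 5: valid iff R is euclidean. R is euclidean — valid.
(C) p → □p (equivalent to ◇p→p) corresponds to R being a subset of the identity. Here R ⊄ identity, so not valid.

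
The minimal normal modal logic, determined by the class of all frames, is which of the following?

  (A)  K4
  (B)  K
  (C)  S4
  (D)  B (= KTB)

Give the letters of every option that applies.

B

(A) K4 is determined by the class of transitive frames.
(B) K is determined by exactly this class.
(C) S4 is determined by the class of reflexive and transitive frames.
(D) B (= KTB) is determined by the class of reflexive and symmetric frames.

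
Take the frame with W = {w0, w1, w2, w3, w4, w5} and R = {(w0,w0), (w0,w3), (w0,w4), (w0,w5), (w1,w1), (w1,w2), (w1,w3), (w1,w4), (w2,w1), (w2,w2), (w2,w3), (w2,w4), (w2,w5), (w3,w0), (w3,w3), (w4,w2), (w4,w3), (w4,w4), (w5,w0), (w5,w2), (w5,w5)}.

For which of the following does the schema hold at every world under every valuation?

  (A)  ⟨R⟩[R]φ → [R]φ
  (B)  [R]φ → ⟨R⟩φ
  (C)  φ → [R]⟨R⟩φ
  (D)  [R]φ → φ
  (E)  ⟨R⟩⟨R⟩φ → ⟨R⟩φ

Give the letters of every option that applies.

R is reflexive: each world relates to itself.
R is not symmetric: w0 R w4 but not w4 R w0.
R is not transitive: w0 R w4 and w4 R w2 but not w0 R w2.
R is not euclidean: w0 R w3 and w0 R w4 but not w3 R w4.
R is serial: every world has an R-successor.
(A) ⟨R⟩[R]φ → [R]φ is the dual of axiom 5; it is valid on a frame exactly when R is euclidean. R is not euclidean, so not valid.
(B) [R]φ → ⟨R⟩φ (axiom D) characterises the serial frames. R is serial — valid.
(C) φ → [R]⟨R⟩φ (axiom B) characterises the symmetric frames. R is not symmetric — not valid.
(D) [R]φ → φ is axiom T; it is valid on a frame exactly when R is reflexive. R is reflexive, so valid.
(E) ⟨R⟩⟨R⟩φ → ⟨R⟩φ (the dual of axiom 4) characterises the transitive frames. R is not transitive — not valid.

B, D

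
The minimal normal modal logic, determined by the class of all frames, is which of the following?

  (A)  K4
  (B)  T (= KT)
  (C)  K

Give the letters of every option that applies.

C

(A) K4 is determined by the class of transitive frames.
(B) T (= KT) is determined by the class of reflexive frames.
(C) K is determined by exactly this class.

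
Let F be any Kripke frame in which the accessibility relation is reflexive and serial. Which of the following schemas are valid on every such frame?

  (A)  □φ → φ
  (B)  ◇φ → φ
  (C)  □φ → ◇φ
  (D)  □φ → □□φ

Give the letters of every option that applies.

(A) □φ → φ is axiom T, which corresponds to reflexivity. Every such R is reflexive — valid.
(B) ◇φ → φ is valid only on frames where every R-edge is a self-loop. Such an R need not be a subset of the identity — not valid.
(C) □φ → ◇φ is axiom D; it is valid on a frame exactly when R is serial. Every such R is serial, so valid.
(D) axiom 4: valid iff R is transitive. Such an R need not be transitive — not valid.

A, C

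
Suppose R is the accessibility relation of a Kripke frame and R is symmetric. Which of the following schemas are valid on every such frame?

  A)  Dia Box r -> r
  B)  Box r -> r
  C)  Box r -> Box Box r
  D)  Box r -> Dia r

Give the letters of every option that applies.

(A) the dual of axiom B: valid iff R is symmetric. Every such R is symmetric — valid.
(B) Box r -> r (axiom T) characterises the reflexive frames. Such an R need not be reflexive — not valid.
(C) Box r -> Box Box r (axiom 4) characterises the transitive frames. Such an R need not be transitive — not valid.
(D) axiom D: valid iff R is serial. Such an R need not be serial — not valid.

A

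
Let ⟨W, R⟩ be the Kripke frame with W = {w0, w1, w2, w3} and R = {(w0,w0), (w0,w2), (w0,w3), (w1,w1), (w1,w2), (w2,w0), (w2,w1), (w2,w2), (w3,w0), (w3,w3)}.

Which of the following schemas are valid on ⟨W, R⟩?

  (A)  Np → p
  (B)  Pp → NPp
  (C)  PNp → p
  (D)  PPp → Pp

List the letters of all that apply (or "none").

R is reflexive: each world relates to itself.
R is symmetric: every R-edge is matched by its reverse.
R is not transitive: w0 R w2 and w2 R w1 but not w0 R w1.
R is not euclidean: w0 R w2 and w0 R w3 but not w2 R w3.
(A) Np → p is axiom T; it is valid on a frame exactly when R is reflexive. R is reflexive, so valid.
(B) axiom 5: valid iff R is euclidean. R is not euclidean — not valid.
(C) the dual of axiom B: valid iff R is symmetric. R is symmetric — valid.
(D) PPp → Pp is the dual of axiom 4, which corresponds to transitivity. R is not transitive — not valid.

A, C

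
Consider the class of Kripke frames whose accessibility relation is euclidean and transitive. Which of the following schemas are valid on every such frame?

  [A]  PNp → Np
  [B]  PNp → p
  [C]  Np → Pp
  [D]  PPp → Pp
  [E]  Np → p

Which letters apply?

A, D

(A) the dual of axiom 5: valid iff R is euclidean. Every such R is euclidean — valid.
(B) PNp → p is the dual of axiom B; it is valid on a frame exactly when R is symmetric. Such an R need not be symmetric, so not valid.
(C) axiom D: valid iff R is serial. Such an R need not be serial — not valid.
(D) the dual of axiom 4: valid iff R is transitive. Every such R is transitive — valid.
(E) Np → p is axiom T, which corresponds to reflexivity. Such an R need not be reflexive — not valid.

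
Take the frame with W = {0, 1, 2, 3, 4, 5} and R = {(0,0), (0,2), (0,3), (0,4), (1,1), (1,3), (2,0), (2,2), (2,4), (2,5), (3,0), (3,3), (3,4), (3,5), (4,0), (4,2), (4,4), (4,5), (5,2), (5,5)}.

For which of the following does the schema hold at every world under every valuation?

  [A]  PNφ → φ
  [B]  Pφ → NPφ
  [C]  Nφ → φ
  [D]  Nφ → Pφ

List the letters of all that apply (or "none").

R is reflexive: each world relates to itself.
R is not symmetric: 1 R 3 but not 3 R 1.
R is not euclidean: 0 R 2 and 0 R 3 but not 2 R 3.
R is serial: every world has an R-successor.
(A) PNφ → φ is the dual of axiom B; it is valid on a frame exactly when R is symmetric. R is not symmetric, so not valid.
(B) Pφ → NPφ is axiom 5; it is valid on a frame exactly when R is euclidean. R is not euclidean, so not valid.
(C) axiom T: valid iff R is reflexive. R is reflexive — valid.
(D) Nφ → Pφ (axiom D) characterises the serial frames. R is serial — valid.

C, D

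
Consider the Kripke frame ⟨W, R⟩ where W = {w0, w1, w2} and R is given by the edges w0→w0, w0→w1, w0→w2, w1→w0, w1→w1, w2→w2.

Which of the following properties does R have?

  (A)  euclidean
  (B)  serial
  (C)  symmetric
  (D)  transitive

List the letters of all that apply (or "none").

B

(A) not euclidean: w0 R w1 and w0 R w2 but not w1 R w2.
(B) serial: every world has an R-successor.
(C) not symmetric: w0 R w2 but not w2 R w0.
(D) not transitive: w1 R w0 and w0 R w2 but not w1 R w2.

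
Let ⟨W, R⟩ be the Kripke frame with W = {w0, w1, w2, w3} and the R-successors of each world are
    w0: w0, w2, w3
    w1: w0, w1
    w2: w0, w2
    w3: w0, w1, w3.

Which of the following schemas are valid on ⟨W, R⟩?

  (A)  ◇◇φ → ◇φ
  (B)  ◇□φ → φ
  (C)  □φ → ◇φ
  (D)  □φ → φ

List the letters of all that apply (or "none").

C, D

R is reflexive: each world relates to itself.
R is not symmetric: w1 R w0 but not w0 R w1.
R is not transitive: w0 R w3 and w3 R w1 but not w0 R w1.
R is serial: every world has an R-successor.
(A) ◇◇φ → ◇φ (the dual of axiom 4) characterises the transitive frames. R is not transitive — not valid.
(B) ◇□φ → φ is the dual of axiom B, which corresponds to symmetry. R is not symmetric — not valid.
(C) □φ → ◇φ is axiom D; it is valid on a frame exactly when R is serial. R is serial, so valid.
(D) □φ → φ is axiom T; it is valid on a frame exactly when R is reflexive. R is reflexive, so valid.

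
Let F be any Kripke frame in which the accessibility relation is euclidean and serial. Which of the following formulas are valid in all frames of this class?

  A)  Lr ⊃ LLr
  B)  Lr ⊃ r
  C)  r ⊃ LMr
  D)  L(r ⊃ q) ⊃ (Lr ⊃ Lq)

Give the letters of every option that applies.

D

(A) Lr ⊃ LLr is axiom 4; it is valid on a frame exactly when R is transitive. Such an R need not be transitive, so not valid.
(B) Lr ⊃ r (axiom T) characterises the reflexive frames. Such an R need not be reflexive — not valid.
(C) r ⊃ LMr (axiom B) characterises the symmetric frames. Such an R need not be symmetric — not valid.
(D) this is just K, valid on every normal frame.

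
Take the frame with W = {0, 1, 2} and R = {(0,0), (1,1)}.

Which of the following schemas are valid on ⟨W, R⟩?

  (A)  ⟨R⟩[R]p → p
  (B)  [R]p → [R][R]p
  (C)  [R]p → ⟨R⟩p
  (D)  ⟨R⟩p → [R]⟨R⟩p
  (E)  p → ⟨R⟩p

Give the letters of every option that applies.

R is not reflexive: not 2 R 2.
R is symmetric: every R-edge is matched by its reverse.
R is transitive: R is closed under composition.
R is euclidean: any two R-successors of the same world are R-related.
R is not serial: 2 has no R-successor.
(A) ⟨R⟩[R]p → p is the dual of axiom B; it is valid on a frame exactly when R is symmetric. R is symmetric, so valid.
(B) [R]p → [R][R]p (axiom 4) characterises the transitive frames. R is transitive — valid.
(C) [R]p → ⟨R⟩p (axiom D) characterises the serial frames. R is not serial — not valid.
(D) ⟨R⟩p → [R]⟨R⟩p (axiom 5) characterises the euclidean frames. R is euclidean — valid.
(E) the dual of axiom T: valid iff R is reflexive. R is not reflexive — not valid.

A, B, D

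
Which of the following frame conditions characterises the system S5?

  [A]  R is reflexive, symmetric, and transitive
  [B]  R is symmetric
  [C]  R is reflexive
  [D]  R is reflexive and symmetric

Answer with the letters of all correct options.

(A) S5 is sound and complete for exactly this class.
(B) this class determines KB, not S5.
(C) this class determines T (= KT), not S5.
(D) this class determines B (= KTB), not S5.

A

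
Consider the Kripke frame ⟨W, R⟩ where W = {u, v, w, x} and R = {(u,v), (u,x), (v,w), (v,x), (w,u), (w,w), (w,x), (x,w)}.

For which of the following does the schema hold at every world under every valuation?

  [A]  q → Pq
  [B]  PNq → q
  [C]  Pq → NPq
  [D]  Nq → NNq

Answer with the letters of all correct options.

R is not reflexive: not u R u.
R is not symmetric: u R v but not v R u.
R is not transitive: u R v and v R w but not u R w.
R is not euclidean: u R x and u R v but not x R v.
(A) the dual of axiom T: valid iff R is reflexive. R is not reflexive — not valid.
(B) PNq → q is the dual of axiom B, which corresponds to symmetry. R is not symmetric — not valid.
(C) Pq → NPq is axiom 5, which corresponds to the euclidean property. R is not euclidean — not valid.
(D) Nq → NNq (axiom 4) characterises the transitive frames. R is not transitive — not valid.

none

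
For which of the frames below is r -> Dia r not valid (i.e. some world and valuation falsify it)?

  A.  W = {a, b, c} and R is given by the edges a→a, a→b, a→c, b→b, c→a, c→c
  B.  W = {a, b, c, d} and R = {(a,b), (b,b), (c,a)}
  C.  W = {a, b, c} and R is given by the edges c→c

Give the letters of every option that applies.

The schema r -> Dia r is the dual of axiom T; it is valid on a frame iff R is reflexive.
(A) R is reflexive (each world relates to itself), so the schema is valid here.
(B) R is not reflexive (not a R a), so the schema fails here.
(C) R is not reflexive (not a R a), so the schema fails here.

B, C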